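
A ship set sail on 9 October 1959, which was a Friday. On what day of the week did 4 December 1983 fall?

Day-of-year of October 9, 1959: 282.
Day-of-year of December 4, 1983: 338.
1959 has 365 days, so 365 − 282 = 83 days remain in 1959.
Full years 1960–1982: 17 common + 6 leap = 17×365 + 6×366 = 8401 days.
Total: 83 + 8401 + 338 = 8822 days.
8822 mod 7 = 2, so 2 days after Friday is Sunday.

Sunday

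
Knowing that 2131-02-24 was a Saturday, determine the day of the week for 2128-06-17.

Count forward from the earlier date (June 17, 2128) to the later (February 24, 2131):
Day-of-year of June 17, 2128: 169.
Day-of-year of February 24, 2131: 55.
2128 has 366 days, so 366 − 169 = 197 days remain in 2128.
Full years: 2129: 365; 2130: 365. Sum = 730.
Total: 197 + 730 + 55 = 982 days.
982 mod 7 = 2, so 2 days before Saturday is Thursday.

Thursday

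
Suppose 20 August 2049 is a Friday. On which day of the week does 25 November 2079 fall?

Day-of-year of August 20, 2049: 232.
Day-of-year of November 25, 2079: 329.
2049 has 365 days, so 365 − 232 = 133 days remain in 2049.
Full years 2050–2078: 22 common + 7 leap = 22×365 + 7×366 = 10592 days.
Total: 133 + 10592 + 329 = 11054 days.
11054 mod 7 = 1, so 1 day after Friday is Saturday.

Saturday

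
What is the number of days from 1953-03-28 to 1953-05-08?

March 1953: 31 − 28 = 3 days remain.
Then April (30): 30 days.
May 1–8, 1953: 8 days.
Total: 3 + 30 + 8 = 41 days.

41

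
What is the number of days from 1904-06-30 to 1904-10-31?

June 1904: 30 − 30 = 0 days remain.
Then July (31), August (31), September (30): 31 + 31 + 30 = 92 days.
October 1–31, 1904: 31 days.
Total: 0 + 92 + 31 = 123 days.

123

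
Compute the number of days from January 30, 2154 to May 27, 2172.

6692

Day-of-year of January 30, 2154: 30.
Day-of-year of May 27, 2172: 148.
2154 has 365 days, so 365 − 30 = 335 days remain in 2154.
Full years 2155–2171: 13 common + 4 leap = 13×365 + 4×366 = 6209 days.
Total: 335 + 6209 + 148 = 6692 days.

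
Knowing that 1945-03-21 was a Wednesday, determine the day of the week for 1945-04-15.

Sunday

March 1945: 31 − 21 = 10 days remain.
April 1–15, 1945: 15 days.
Total: 10 + 15 = 25 days.
25 mod 7 = 4, so 4 days after Wednesday is Sunday.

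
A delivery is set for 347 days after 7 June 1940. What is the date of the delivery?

20 May 1941

Count 347 days after June 7, 1940:
Day-of-year of June 7, 1940: 159.
Day-of-year of May 20, 1941: 140.
1940 has 366 days, so 366 − 159 = 207 days remain in 1940.
Total: 207 + 140 = 347 days.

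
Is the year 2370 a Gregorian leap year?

No

2370 is not a leap year.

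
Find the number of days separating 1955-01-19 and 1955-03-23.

63

January 1955: 31 − 19 = 12 days remain.
Then February 1955 (28): 28 days.
March 1–23, 1955: 23 days.
Total: 12 + 28 + 23 = 63 days.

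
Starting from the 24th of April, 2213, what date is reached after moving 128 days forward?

the 30th of August, 2213

Count 128 days after April 24, 2213:
April 2213: 30 − 24 = 6 days remain.
Then May (31), June (30), July (31): 31 + 30 + 31 = 92 days.
August 1–30, 2213: 30 days.
Total: 6 + 92 + 30 = 128 days.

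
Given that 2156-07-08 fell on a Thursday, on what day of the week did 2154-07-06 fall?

Count forward from the earlier date (July 6, 2154) to the later (July 8, 2156):
Day-of-year of July 6, 2154: 187.
Day-of-year of July 8, 2156: 190.
2154 has 365 days, so 365 − 187 = 178 days remain in 2154.
Full years: 2155: 365. Sum = 365.
Total: 178 + 365 + 190 = 733 days.
733 mod 7 = 5, so 5 days before Thursday is Saturday.

Saturday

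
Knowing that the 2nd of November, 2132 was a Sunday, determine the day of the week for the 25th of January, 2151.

Monday

From November 2, 2132 to November 2, 2150: 18 years, of which 4 contain a Feb 29 — 14×365 + 4×366 = 6574 days.
November 2150: 30 − 2 = 28 days remain.
Then December (31): 31 days.
January 1–25, 2151: 25 days.
Residual: 84 days.
Total: 6658 days.
6658 mod 7 = 1, so 1 day after Sunday is Monday.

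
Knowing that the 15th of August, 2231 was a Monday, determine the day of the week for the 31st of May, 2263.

Sunday

From August 15, 2231 to August 15, 2262: 31 years, of which 8 contain a Feb 29 — 23×365 + 8×366 = 11323 days.
August 2262: 31 − 15 = 16 days remain.
Then September (30), October (31), November (30), December (31), January (31), February 2263 (28), March (31), April (30): 30 + 31 + 30 + 31 + 31 + 28 + 31 + 30 = 242 days.
May 1–31, 2263: 31 days.
Residual: 289 days.
Total: 11612 days.
11612 mod 7 = 6, so 6 days after Monday is Sunday.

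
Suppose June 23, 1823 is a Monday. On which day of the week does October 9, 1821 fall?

Tuesday

Count forward from the earlier date (October 9, 1821) to the later (June 23, 1823):
October 9, 1821 → October 9, 1822: 365 days.
October 1822: 31 − 9 = 22 days remain.
Then November (30), December (31), January (31), February 1823 (28), March (31), April (30), May (31): 30 + 31 + 31 + 28 + 31 + 30 + 31 = 212 days.
June 1–23, 1823: 23 days.
Residual: 257 days.
Total: 622 days.
622 mod 7 = 6, so 6 days before Monday is Tuesday.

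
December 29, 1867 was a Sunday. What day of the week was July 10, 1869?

Saturday

December 1867: 31 − 29 = 2 days remain.
Then 18 full months totalling 547 days.
July 1–10, 1869: 10 days.
Total: 2 + 547 + 10 = 559 days.
559 mod 7 = 6, so 6 days after Sunday is Saturday.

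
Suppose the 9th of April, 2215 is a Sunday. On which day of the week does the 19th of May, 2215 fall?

April 2215: 30 − 9 = 21 days remain.
May 1–19, 2215: 19 days.
Total: 21 + 19 = 40 days.
40 mod 7 = 5, so 5 days after Sunday is Friday.

Friday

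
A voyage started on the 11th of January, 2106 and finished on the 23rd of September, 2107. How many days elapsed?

620

Day-of-year of January 11, 2106: 11.
Day-of-year of September 23, 2107: 266.
2106 has 365 days, so 365 − 11 = 354 days remain in 2106.
Total: 354 + 266 = 620 days.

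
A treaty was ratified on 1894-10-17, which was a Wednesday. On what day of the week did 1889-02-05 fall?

Tuesday

Count forward from the earlier date (February 5, 1889) to the later (October 17, 1894):
February 5, 1889 → February 5, 1890: 365 days.
February 5, 1890 → February 5, 1891: 365 days.
February 5, 1891 → February 5, 1892: 365 days.
February 5, 1892 → February 5, 1893: 366 days (1892 is a leap year).
February 5, 1893 → February 5, 1894: 365 days.
February 1894: 28 − 5 = 23 days remain (1894 is not a leap year, so February has 28 days).
Then March (31), April (30), May (31), June (30), July (31), August (31), September (30): 31 + 30 + 31 + 30 + 31 + 31 + 30 = 214 days.
October 1–17, 1894: 17 days.
Residual: 254 days.
Total: 2080 days.
2080 mod 7 = 1, so 1 day before Wednesday is Tuesday.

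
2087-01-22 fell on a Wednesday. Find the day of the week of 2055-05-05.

Count forward from the earlier date (May 5, 2055) to the later (January 22, 2087):
From May 5, 2055 to May 5, 2086: 31 years, of which 8 contain a Feb 29 — 23×365 + 8×366 = 11323 days.
May 2086: 31 − 5 = 26 days remain.
Then June (30), July (31), August (31), September (30), October (31), November (30), December (31): 30 + 31 + 31 + 30 + 31 + 30 + 31 = 214 days.
January 1–22, 2087: 22 days.
Residual: 262 days.
Total: 11585 days.
11585 is a multiple of 7, so 2055-05-05 falls on the same weekday: Wednesday.

Wednesday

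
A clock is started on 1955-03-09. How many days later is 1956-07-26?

505

March 1955: 31 − 9 = 22 days remain.
Then 15 full months totalling 457 days.
July 1–26, 1956: 26 days.
Total: 22 + 457 + 26 = 505 days.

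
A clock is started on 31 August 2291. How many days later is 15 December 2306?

5584

Day-of-year of August 31, 2291: 243.
Day-of-year of December 15, 2306: 349.
2291 has 365 days, so 365 − 243 = 122 days remain in 2291.
Full years 2292–2305: 11 common + 3 leap = 11×365 + 3×366 = 5113 days.
Total: 122 + 5113 + 349 = 5584 days.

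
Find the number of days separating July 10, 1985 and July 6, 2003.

Day-of-year of July 10, 1985: 191.
Day-of-year of July 6, 2003: 187.
1985 has 365 days, so 365 − 191 = 174 days remain in 1985.
Full years 1986–2002: 13 common + 4 leap = 13×365 + 4×366 = 6209 days.
Total: 174 + 6209 + 187 = 6570 days.

6570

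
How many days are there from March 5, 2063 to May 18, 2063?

74

March 2063: 31 − 5 = 26 days remain.
Then April (30): 30 days.
May 1–18, 2063: 18 days.
Total: 26 + 30 + 18 = 74 days.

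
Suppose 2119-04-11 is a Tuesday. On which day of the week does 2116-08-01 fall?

Saturday

Count forward from the earlier date (August 1, 2116) to the later (April 11, 2119):
Day-of-year of August 1, 2116: 214.
Day-of-year of April 11, 2119: 101.
2116 has 366 days, so 366 − 214 = 152 days remain in 2116.
Full years: 2117: 365; 2118: 365. Sum = 730.
Total: 152 + 730 + 101 = 983 days.
983 mod 7 = 3, so 3 days before Tuesday is Saturday.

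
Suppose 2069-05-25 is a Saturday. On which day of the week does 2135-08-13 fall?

Saturday

From May 25, 2069 to May 25, 2135: 66 years, of which 15 contain a Feb 29 — 51×365 + 15×366 = 24105 days.
(2100 is not a leap year (divisible by 100 but not 400).)
May 2135: 31 − 25 = 6 days remain.
Then June (30), July (31): 30 + 31 = 61 days.
August 1–13, 2135: 13 days.
Residual: 80 days.
Total: 24185 days.
24185 is a multiple of 7, so 2135-08-13 falls on the same weekday: Saturday.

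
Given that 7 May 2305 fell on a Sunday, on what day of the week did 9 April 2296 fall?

Count forward from the earlier date (April 9, 2296) to the later (May 7, 2305):
Day-of-year of April 9, 2296: 100.
Day-of-year of May 7, 2305: 127.
2296 has 366 days, so 366 − 100 = 266 days remain in 2296.
Full years 2297–2304: 7 common + 1 leap = 7×365 + 1×366 = 2921 days.
Total: 266 + 2921 + 127 = 3314 days.
3314 mod 7 = 3, so 3 days before Sunday is Thursday.

Thursday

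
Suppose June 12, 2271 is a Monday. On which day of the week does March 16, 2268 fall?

Monday

Count forward from the earlier date (March 16, 2268) to the later (June 12, 2271):
March 16, 2268 → March 16, 2269: 365 days.
March 16, 2269 → March 16, 2270: 365 days.
March 16, 2270 → March 16, 2271: 365 days.
March 2271: 31 − 16 = 15 days remain.
Then April (30), May (31): 30 + 31 = 61 days.
June 1–12, 2271: 12 days.
Residual: 88 days.
Total: 1183 days.
1183 is a multiple of 7, so March 16, 2268 falls on the same weekday: Monday.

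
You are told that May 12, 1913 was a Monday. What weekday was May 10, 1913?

Count forward from the earlier date (May 10, 1913) to the later (May 12, 1913):
Within May 1913: 12 − 10 = 2 days.
2 mod 7 = 2, so 2 days before Monday is Saturday.

Saturday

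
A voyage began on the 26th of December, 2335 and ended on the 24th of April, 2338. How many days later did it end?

Day-of-year of December 26, 2335: 360.
Day-of-year of April 24, 2338: 114.
2335 has 365 days, so 365 − 360 = 5 days remain in 2335.
Full years: 2336: 366; 2337: 365. Sum = 731.
Total: 5 + 731 + 114 = 850 days.

850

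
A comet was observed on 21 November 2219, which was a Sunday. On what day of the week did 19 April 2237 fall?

Wednesday

From November 21, 2219 to November 21, 2236: 17 years, of which 5 contain a Feb 29 — 12×365 + 5×366 = 6210 days.
November 2236: 30 − 21 = 9 days remain.
Then December (31), January (31), February 2237 (28), March (31): 31 + 31 + 28 + 31 = 121 days.
April 1–19, 2237: 19 days.
Residual: 149 days.
Total: 6359 days.
6359 mod 7 = 3, so 3 days after Sunday is Wednesday.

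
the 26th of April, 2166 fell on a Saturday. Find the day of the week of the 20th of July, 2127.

Count forward from the earlier date (July 20, 2127) to the later (April 26, 2166):
From July 20, 2127 to July 20, 2165: 38 years, of which 10 contain a Feb 29 — 28×365 + 10×366 = 13880 days.
July 2165: 31 − 20 = 11 days remain.
Then August (31), September (30), October (31), November (30), December (31), January (31), February 2166 (28), March (31): 31 + 30 + 31 + 30 + 31 + 31 + 28 + 31 = 243 days.
April 1–26, 2166: 26 days.
Residual: 280 days.
Total: 14160 days.
14160 mod 7 = 6, so 6 days before Saturday is Sunday.

Sunday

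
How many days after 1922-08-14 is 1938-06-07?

5776

Day-of-year of August 14, 1922: 226.
Day-of-year of June 7, 1938: 158.
1922 has 365 days, so 365 − 226 = 139 days remain in 1922.
Full years 1923–1937: 11 common + 4 leap = 11×365 + 4×366 = 5479 days.
Total: 139 + 5479 + 158 = 5776 days.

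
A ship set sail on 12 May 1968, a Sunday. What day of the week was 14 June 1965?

Count forward from the earlier date (June 14, 1965) to the later (May 12, 1968):
Day-of-year of June 14, 1965: 165.
Day-of-year of May 12, 1968: 133.
1965 has 365 days, so 365 − 165 = 200 days remain in 1965.
Full years: 1966: 365; 1967: 365. Sum = 730.
Total: 200 + 730 + 133 = 1063 days.
1063 mod 7 = 6, so 6 days before Sunday is Monday.

Monday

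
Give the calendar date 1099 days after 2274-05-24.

2277-05-27

Count 1099 days after May 24, 2274:
Day-of-year of May 24, 2274: 144.
Day-of-year of May 27, 2277: 147.
2274 has 365 days, so 365 − 144 = 221 days remain in 2274.
Full years: 2275: 365; 2276: 366. Sum = 731.
Total: 221 + 731 + 147 = 1099 days.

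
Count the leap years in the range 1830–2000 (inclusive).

42

Years divisible by 4: 1832, 1836, …, 2000 — 43 in all.
Of these, 1900 is divisible by 100 but not 400, so not leap.
2000 is divisible by 400, so still leap.
Leap years: 43 − 1 = 42.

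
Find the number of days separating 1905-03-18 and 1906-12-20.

Day-of-year of March 18, 1905: 77.
Day-of-year of December 20, 1906: 354.
1905 has 365 days, so 365 − 77 = 288 days remain in 1905.
Total: 288 + 354 = 642 days.

642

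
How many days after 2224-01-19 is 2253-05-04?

Day-of-year of January 19, 2224: 19.
Day-of-year of May 4, 2253: 124.
2224 has 366 days, so 366 − 19 = 347 days remain in 2224.
Full years 2225–2252: 21 common + 7 leap = 21×365 + 7×366 = 10227 days.
Total: 347 + 10227 + 124 = 10698 days.

10698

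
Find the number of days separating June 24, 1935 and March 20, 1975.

Day-of-year of June 24, 1935: 175.
Day-of-year of March 20, 1975: 79.
1935 has 365 days, so 365 − 175 = 190 days remain in 1935.
Full years 1936–1974: 29 common + 10 leap = 29×365 + 10×366 = 14245 days.
Total: 190 + 14245 + 79 = 14514 days.

14514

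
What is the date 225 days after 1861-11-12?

1862-06-25

Count 225 days after November 12, 1861:
November 1861: 30 − 12 = 18 days remain.
Then December (31), January (31), February 1862 (28), March (31), April (30), May (31): 31 + 31 + 28 + 31 + 30 + 31 = 182 days.
June 1–25, 1862: 25 days.
Total: 18 + 182 + 25 = 225 days.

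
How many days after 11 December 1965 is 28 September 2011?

From December 11, 1965 to December 11, 2010: 45 years, of which 11 contain a Feb 29 — 34×365 + 11×366 = 16436 days.
(2000 is a leap year (divisible by 400).)
December 2010: 31 − 11 = 20 days remain.
Then January (31), February 2011 (28), March (31), April (30), May (31), June (30), July (31), August (31): 31 + 28 + 31 + 30 + 31 + 30 + 31 + 31 = 243 days.
September 1–28, 2011: 28 days.
Residual: 291 days.
Total: 16727 days.

16727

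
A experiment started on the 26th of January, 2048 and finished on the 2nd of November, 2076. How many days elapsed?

From January 26, 2048 to January 26, 2076: 28 years, of which 7 contain a Feb 29 — 21×365 + 7×366 = 10227 days.
January 2076: 31 − 26 = 5 days remain.
Then 9 full months totalling 274 days.
November 1–2, 2076: 2 days.
Residual: 281 days.
Total: 10508 days.

10508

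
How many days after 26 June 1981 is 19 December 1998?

From June 26, 1981 to June 26, 1998: 17 years, of which 4 contain a Feb 29 — 13×365 + 4×366 = 6209 days.
June 1998: 30 − 26 = 4 days remain.
Then July (31), August (31), September (30), October (31), November (30): 31 + 31 + 30 + 31 + 30 = 153 days.
December 1–19, 1998: 19 days.
Residual: 176 days.
Total: 6385 days.

6385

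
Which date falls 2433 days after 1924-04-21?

1930-12-19

Count 2433 days after April 21, 1924:
April 21, 1924 → April 21, 1925: 365 days.
April 21, 1925 → April 21, 1926: 365 days.
April 21, 1926 → April 21, 1927: 365 days.
April 21, 1927 → April 21, 1928: 366 days (1928 is a leap year).
April 21, 1928 → April 21, 1929: 365 days.
April 21, 1929 → April 21, 1930: 365 days.
April 1930: 30 − 21 = 9 days remain.
Then May (31), June (30), July (31), August (31), September (30), October (31), November (30): 31 + 30 + 31 + 31 + 30 + 31 + 30 = 214 days.
December 1–19, 1930: 19 days.
Residual: 242 days.
Total: 2433 days.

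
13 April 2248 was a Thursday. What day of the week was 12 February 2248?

Count forward from the earlier date (February 12, 2248) to the later (April 13, 2248):
February 2248: 29 − 12 = 17 days remain (2248 is a leap year, so February has 29 days).
Then March (31): 31 days.
April 1–13, 2248: 13 days.
Total: 17 + 31 + 13 = 61 days.
61 mod 7 = 5, so 5 days before Thursday is Saturday.

Saturday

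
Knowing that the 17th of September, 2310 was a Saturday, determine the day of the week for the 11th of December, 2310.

September 2310: 30 − 17 = 13 days remain.
Then October (31), November (30): 31 + 30 = 61 days.
December 1–11, 2310: 11 days.
Total: 13 + 61 + 11 = 85 days.
85 mod 7 = 1, so 1 day after Saturday is Sunday.

Sunday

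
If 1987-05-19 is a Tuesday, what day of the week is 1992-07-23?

Day-of-year of May 19, 1987: 139.
Day-of-year of July 23, 1992: 205.
1987 has 365 days, so 365 − 139 = 226 days remain in 1987.
Full years: 1988: 366; 1989: 365; 1990: 365; 1991: 365. Sum = 1461.
Total: 226 + 1461 + 205 = 1892 days.
1892 mod 7 = 2, so 2 days after Tuesday is Thursday.

Thursday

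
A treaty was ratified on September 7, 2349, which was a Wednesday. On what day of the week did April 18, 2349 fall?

Count forward from the earlier date (April 18, 2349) to the later (September 7, 2349):
April 2349: 30 − 18 = 12 days remain.
Then May (31), June (30), July (31), August (31): 31 + 30 + 31 + 31 = 123 days.
September 1–7, 2349: 7 days.
Total: 12 + 123 + 7 = 142 days.
142 mod 7 = 2, so 2 days before Wednesday is Monday.

Monday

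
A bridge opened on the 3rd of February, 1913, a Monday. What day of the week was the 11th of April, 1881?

Count forward from the earlier date (April 11, 1881) to the later (February 3, 1913):
From April 11, 1881 to April 11, 1912: 31 years, of which 7 contain a Feb 29 — 24×365 + 7×366 = 11322 days.
(1900 is not a leap year (divisible by 100 but not 400).)
April 1912: 30 − 11 = 19 days remain.
Then 9 full months totalling 276 days.
February 1–3, 1913: 3 days (1913 is not a leap year).
Residual: 298 days.
Total: 11620 days.
11620 is a multiple of 7, so the 11th of April, 1881 falls on the same weekday: Monday.

Monday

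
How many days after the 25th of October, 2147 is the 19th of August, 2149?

664

October 25, 2147 → October 25, 2148: 366 days (2148 is a leap year).
October 2148: 31 − 25 = 6 days remain.
Then 9 full months totalling 273 days.
August 1–19, 2149: 19 days.
Residual: 298 days.
Total: 664 days.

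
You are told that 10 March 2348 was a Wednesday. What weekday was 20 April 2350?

Thursday

March 2348: 31 − 10 = 21 days remain.
Then 24 full months totalling 730 days.
April 1–20, 2350: 20 days.
Total: 21 + 730 + 20 = 771 days.
771 mod 7 = 1, so 1 day after Wednesday is Thursday.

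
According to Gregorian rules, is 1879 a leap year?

No

1879 is not a leap year.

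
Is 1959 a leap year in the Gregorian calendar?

No

1959 is not a leap year.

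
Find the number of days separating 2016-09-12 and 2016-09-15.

3

Within September 2016: 15 − 12 = 3 days.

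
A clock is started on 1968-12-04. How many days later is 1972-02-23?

December 4, 1968 → December 4, 1969: 365 days.
December 4, 1969 → December 4, 1970: 365 days.
December 4, 1970 → December 4, 1971: 365 days.
December 1971: 31 − 4 = 27 days remain.
Then January (31): 31 days.
February 1–23, 1972: 23 days (1972 is a leap year).
Residual: 81 days.
Total: 1176 days.

1176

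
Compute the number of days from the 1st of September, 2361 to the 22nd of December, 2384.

From September 1, 2361 to September 1, 2384: 23 years, of which 6 contain a Feb 29 — 17×365 + 6×366 = 8401 days.
September 2384: 30 − 1 = 29 days remain.
Then October (31), November (30): 31 + 30 = 61 days.
December 1–22, 2384: 22 days.
Residual: 112 days.
Total: 8513 days.

8513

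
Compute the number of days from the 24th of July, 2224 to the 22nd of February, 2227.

July 24, 2224 → July 24, 2225: 365 days.
July 24, 2225 → July 24, 2226: 365 days.
July 2226: 31 − 24 = 7 days remain.
Then August (31), September (30), October (31), November (30), December (31), January (31): 31 + 30 + 31 + 30 + 31 + 31 = 184 days.
February 1–22, 2227: 22 days (2227 is not a leap year).
Residual: 213 days.
Total: 943 days.

943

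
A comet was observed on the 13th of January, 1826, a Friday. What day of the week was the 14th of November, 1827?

Day-of-year of January 13, 1826: 13.
Day-of-year of November 14, 1827: 318.
1826 has 365 days, so 365 − 13 = 352 days remain in 1826.
Total: 352 + 318 = 670 days.
670 mod 7 = 5, so 5 days after Friday is Wednesday.

Wednesday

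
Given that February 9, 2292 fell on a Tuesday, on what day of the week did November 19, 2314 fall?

Thursday

From February 9, 2292 to February 9, 2314: 22 years, of which 5 contain a Feb 29 — 17×365 + 5×366 = 8035 days.
(2300 is not a leap year (divisible by 100 but not 400).)
February 2314: 28 − 9 = 19 days remain (2314 is not a leap year, so February has 28 days).
Then March (31), April (30), May (31), June (30), July (31), August (31), September (30), October (31): 31 + 30 + 31 + 30 + 31 + 31 + 30 + 31 = 245 days.
November 1–19, 2314: 19 days.
Residual: 283 days.
Total: 8318 days.
8318 mod 7 = 2, so 2 days after Tuesday is Thursday.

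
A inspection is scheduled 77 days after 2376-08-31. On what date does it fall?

2376-11-16

Count 77 days after August 31, 2376:
August 2376: 31 − 31 = 0 days remain.
Then September (30), October (31): 30 + 31 = 61 days.
November 1–16, 2376: 16 days.
Total: 0 + 61 + 16 = 77 days.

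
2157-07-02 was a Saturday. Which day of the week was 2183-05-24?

Day-of-year of July 2, 2157: 183.
Day-of-year of May 24, 2183: 144.
2157 has 365 days, so 365 − 183 = 182 days remain in 2157.
Full years 2158–2182: 19 common + 6 leap = 19×365 + 6×366 = 9131 days.
Total: 182 + 9131 + 144 = 9457 days.
9457 is a multiple of 7, so 2183-05-24 falls on the same weekday: Saturday.

Saturday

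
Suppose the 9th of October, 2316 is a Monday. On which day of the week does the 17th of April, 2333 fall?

Monday

Day-of-year of October 9, 2316: 283.
Day-of-year of April 17, 2333: 107.
2316 has 366 days, so 366 − 283 = 83 days remain in 2316.
Full years 2317–2332: 12 common + 4 leap = 12×365 + 4×366 = 5844 days.
Total: 83 + 5844 + 107 = 6034 days.
6034 is a multiple of 7, so the 17th of April, 2333 falls on the same weekday: Monday.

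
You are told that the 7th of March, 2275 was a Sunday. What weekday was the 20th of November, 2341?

From March 7, 2275 to March 7, 2341: 66 years, of which 16 contain a Feb 29 — 50×365 + 16×366 = 24106 days.
(2300 is not a leap year (divisible by 100 but not 400).)
March 2341: 31 − 7 = 24 days remain.
Then April (30), May (31), June (30), July (31), August (31), September (30), October (31): 30 + 31 + 30 + 31 + 31 + 30 + 31 = 214 days.
November 1–20, 2341: 20 days.
Residual: 258 days.
Total: 24364 days.
24364 mod 7 = 4, so 4 days after Sunday is Thursday.

Thursday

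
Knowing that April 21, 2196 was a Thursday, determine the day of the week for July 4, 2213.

Day-of-year of April 21, 2196: 112.
Day-of-year of July 4, 2213: 185.
2196 has 366 days, so 366 − 112 = 254 days remain in 2196.
Full years 2197–2212: 13 common + 3 leap = 13×365 + 3×366 = 5843 days.
Total: 254 + 5843 + 185 = 6282 days.
6282 mod 7 = 3, so 3 days after Thursday is Sunday.

Sunday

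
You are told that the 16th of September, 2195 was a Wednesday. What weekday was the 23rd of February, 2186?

Thursday

Count forward from the earlier date (February 23, 2186) to the later (September 16, 2195):
From February 23, 2186 to February 23, 2195: 9 years, of which 2 contain a Feb 29 — 7×365 + 2×366 = 3287 days.
February 2195: 28 − 23 = 5 days remain (2195 is not a leap year, so February has 28 days).
Then March (31), April (30), May (31), June (30), July (31), August (31): 31 + 30 + 31 + 30 + 31 + 31 = 184 days.
September 1–16, 2195: 16 days.
Residual: 205 days.
Total: 3492 days.
3492 mod 7 = 6, so 6 days before Wednesday is Thursday.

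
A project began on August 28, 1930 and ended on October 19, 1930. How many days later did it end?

August 1930: 31 − 28 = 3 days remain.
Then September (30): 30 days.
October 1–19, 1930: 19 days.
Total: 3 + 30 + 19 = 52 days.

52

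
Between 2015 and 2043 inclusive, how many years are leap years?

Years divisible by 4 in [2015, 2043]: 2016, 2020, 2024, 2028, 2032, 2036, 2040.
No century exceptions apply. Count: 7.

7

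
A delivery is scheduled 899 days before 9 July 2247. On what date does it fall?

21 January 2245

Count 899 days before July 9, 2247:
January 21, 2245 → January 21, 2246: 365 days.
January 21, 2246 → January 21, 2247: 365 days.
January 2247: 31 − 21 = 10 days remain.
Then February 2247 (28), March (31), April (30), May (31), June (30): 28 + 31 + 30 + 31 + 30 = 150 days.
July 1–9, 2247: 9 days.
Residual: 169 days.
Total: 899 days.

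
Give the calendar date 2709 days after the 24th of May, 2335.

the 23rd of October, 2342

Count 2709 days after May 24, 2335:
From May 24, 2335 to May 24, 2342: 7 years, of which 2 contain a Feb 29 — 5×365 + 2×366 = 2557 days.
May 2342: 31 − 24 = 7 days remain.
Then June (30), July (31), August (31), September (30): 30 + 31 + 31 + 30 = 122 days.
October 1–23, 2342: 23 days.
Residual: 152 days.
Total: 2709 days.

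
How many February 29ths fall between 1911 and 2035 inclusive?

Years divisible by 4: 1912, 1916, …, 2032 — 31 in all.
2000 is divisible by 400, so still leap.
No century exceptions apply. Count: 31.

31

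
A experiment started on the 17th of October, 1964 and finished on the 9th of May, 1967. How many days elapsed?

Day-of-year of October 17, 1964: 291.
Day-of-year of May 9, 1967: 129.
1964 has 366 days, so 366 − 291 = 75 days remain in 1964.
Full years: 1965: 365; 1966: 365. Sum = 730.
Total: 75 + 730 + 129 = 934 days.

934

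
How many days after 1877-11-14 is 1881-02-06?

Day-of-year of November 14, 1877: 318.
Day-of-year of February 6, 1881: 37.
1877 has 365 days, so 365 − 318 = 47 days remain in 1877.
Full years: 1878: 365; 1879: 365; 1880: 366. Sum = 1096.
Total: 47 + 1096 + 37 = 1180 days.

1180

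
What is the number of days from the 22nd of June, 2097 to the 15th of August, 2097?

June 2097: 30 − 22 = 8 days remain.
Then July (31): 31 days.
August 1–15, 2097: 15 days.
Total: 8 + 31 + 15 = 54 days.

54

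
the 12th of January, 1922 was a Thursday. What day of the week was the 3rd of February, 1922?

January 1922: 31 − 12 = 19 days remain.
February 1–3, 1922: 3 days (1922 is not a leap year).
Total: 19 + 3 = 22 days.
22 mod 7 = 1, so 1 day after Thursday is Friday.

Friday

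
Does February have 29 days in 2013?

2013 is not a leap year.

No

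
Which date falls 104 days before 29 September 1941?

17 June 1941

Count 104 days before September 29, 1941:
June 1941: 30 − 17 = 13 days remain.
Then July (31), August (31): 31 + 31 = 62 days.
September 1–29, 1941: 29 days.
Total: 13 + 62 + 29 = 104 days.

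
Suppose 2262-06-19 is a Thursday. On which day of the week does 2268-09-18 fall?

Day-of-year of June 19, 2262: 170.
Day-of-year of September 18, 2268: 262.
2262 has 365 days, so 365 − 170 = 195 days remain in 2262.
Full years: 2263: 365; 2264: 366; 2265: 365; 2266: 365; 2267: 365. Sum = 1826.
Total: 195 + 1826 + 262 = 2283 days.
2283 mod 7 = 1, so 1 day after Thursday is Friday.

Friday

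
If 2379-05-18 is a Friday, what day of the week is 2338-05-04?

Count forward from the earlier date (May 4, 2338) to the later (May 18, 2379):
From May 4, 2338 to May 4, 2379: 41 years, of which 10 contain a Feb 29 — 31×365 + 10×366 = 14975 days.
Within May 2379: 18 − 4 = 14 days.
Total: 14989 days.
14989 mod 7 = 2, so 2 days before Friday is Wednesday.

Wednesday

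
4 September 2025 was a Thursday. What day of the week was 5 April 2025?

Count forward from the earlier date (April 5, 2025) to the later (September 4, 2025):
April 2025: 30 − 5 = 25 days remain.
Then May (31), June (30), July (31), August (31): 31 + 30 + 31 + 31 = 123 days.
September 1–4, 2025: 4 days.
Total: 25 + 123 + 4 = 152 days.
152 mod 7 = 5, so 5 days before Thursday is Saturday.

Saturday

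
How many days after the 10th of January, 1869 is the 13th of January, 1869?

Within January 1869: 13 − 10 = 3 days.

3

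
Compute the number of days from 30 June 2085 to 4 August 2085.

35

June 2085: 30 − 30 = 0 days remain.
Then July (31): 31 days.
August 1–4, 2085: 4 days.
Total: 0 + 31 + 4 = 35 days.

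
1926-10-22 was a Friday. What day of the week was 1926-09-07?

Tuesday

Count forward from the earlier date (September 7, 1926) to the later (October 22, 1926):
September 1926: 30 − 7 = 23 days remain.
October 1–22, 1926: 22 days.
Total: 23 + 22 = 45 days.
45 mod 7 = 3, so 3 days before Friday is Tuesday.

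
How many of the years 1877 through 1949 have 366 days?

17

Years divisible by 4: 1880, 1884, …, 1948 — 18 in all.
Of these, 1900 is divisible by 100 but not 400, so not leap.
Leap years: 18 − 1 = 17.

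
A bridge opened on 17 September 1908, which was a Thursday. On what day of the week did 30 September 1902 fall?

Count forward from the earlier date (September 30, 1902) to the later (September 17, 1908):
Day-of-year of September 30, 1902: 273.
Day-of-year of September 17, 1908: 261.
1902 has 365 days, so 365 − 273 = 92 days remain in 1902.
Full years: 1903: 365; 1904: 366; 1905: 365; 1906: 365; 1907: 365. Sum = 1826.
Total: 92 + 1826 + 261 = 2179 days.
2179 mod 7 = 2, so 2 days before Thursday is Tuesday.

Tuesday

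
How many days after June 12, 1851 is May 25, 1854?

1078

June 12, 1851 → June 12, 1852: 366 days (1852 is a leap year).
June 12, 1852 → June 12, 1853: 365 days.
June 1853: 30 − 12 = 18 days remain.
Then 10 full months totalling 304 days.
May 1–25, 1854: 25 days.
Residual: 347 days.
Total: 1078 days.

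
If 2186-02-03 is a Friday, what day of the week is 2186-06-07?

Wednesday

February 2186: 28 − 3 = 25 days remain (2186 is not a leap year, so February has 28 days).
Then March (31), April (30), May (31): 31 + 30 + 31 = 92 days.
June 1–7, 2186: 7 days.
Total: 25 + 92 + 7 = 124 days.
124 mod 7 = 5, so 5 days after Friday is Wednesday.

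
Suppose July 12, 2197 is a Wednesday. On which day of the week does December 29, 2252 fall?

Wednesday

Day-of-year of July 12, 2197: 193.
Day-of-year of December 29, 2252: 364.
2197 has 365 days, so 365 − 193 = 172 days remain in 2197.
Full years 2198–2251: 42 common + 12 leap = 42×365 + 12×366 = 19722 days.
Total: 172 + 19722 + 364 = 20258 days.
20258 is a multiple of 7, so December 29, 2252 falls on the same weekday: Wednesday.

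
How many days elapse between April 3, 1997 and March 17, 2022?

9114

From April 3, 1997 to April 3, 2021: 24 years, of which 6 contain a Feb 29 — 18×365 + 6×366 = 8766 days.
(2000 is a leap year (divisible by 400).)
April 2021: 30 − 3 = 27 days remain.
Then 10 full months totalling 304 days.
March 1–17, 2022: 17 days.
Residual: 348 days.
Total: 9114 days.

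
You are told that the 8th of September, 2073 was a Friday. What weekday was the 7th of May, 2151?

Friday

From September 8, 2073 to September 8, 2150: 77 years, of which 18 contain a Feb 29 — 59×365 + 18×366 = 28123 days.
(2100 is not a leap year (divisible by 100 but not 400).)
September 2150: 30 − 8 = 22 days remain.
Then October (31), November (30), December (31), January (31), February 2151 (28), March (31), April (30): 31 + 30 + 31 + 31 + 28 + 31 + 30 = 212 days.
May 1–7, 2151: 7 days.
Residual: 241 days.
Total: 28364 days.
28364 is a multiple of 7, so the 7th of May, 2151 falls on the same weekday: Friday.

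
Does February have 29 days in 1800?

No

1800 is not a leap year (divisible by 100 but not 400).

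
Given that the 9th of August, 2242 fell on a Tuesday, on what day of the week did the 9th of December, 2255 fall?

Day-of-year of August 9, 2242: 221.
Day-of-year of December 9, 2255: 343.
2242 has 365 days, so 365 − 221 = 144 days remain in 2242.
Full years 2243–2254: 9 common + 3 leap = 9×365 + 3×366 = 4383 days.
Total: 144 + 4383 + 343 = 4870 days.
4870 mod 7 = 5, so 5 days after Tuesday is Sunday.

Sunday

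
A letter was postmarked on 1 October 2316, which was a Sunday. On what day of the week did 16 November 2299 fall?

Count forward from the earlier date (November 16, 2299) to the later (October 1, 2316):
Day-of-year of November 16, 2299: 320.
Day-of-year of October 1, 2316: 275.
2299 has 365 days, so 365 − 320 = 45 days remain in 2299.
Full years 2300–2315: 13 common + 3 leap = 13×365 + 3×366 = 5843 days.
Total: 45 + 5843 + 275 = 6163 days.
6163 mod 7 = 3, so 3 days before Sunday is Thursday.

Thursday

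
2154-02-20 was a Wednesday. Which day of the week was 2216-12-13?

Friday

Day-of-year of February 20, 2154: 51.
Day-of-year of December 13, 2216: 348.
2154 has 365 days, so 365 − 51 = 314 days remain in 2154.
Full years 2155–2215: 47 common + 14 leap = 47×365 + 14×366 = 22279 days.
Total: 314 + 22279 + 348 = 22941 days.
22941 mod 7 = 2, so 2 days after Wednesday is Friday.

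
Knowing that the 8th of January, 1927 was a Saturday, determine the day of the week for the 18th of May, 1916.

Count forward from the earlier date (May 18, 1916) to the later (January 8, 1927):
Day-of-year of May 18, 1916: 139.
Day-of-year of January 8, 1927: 8.
1916 has 366 days, so 366 − 139 = 227 days remain in 1916.
Full years 1917–1926: 8 common + 2 leap = 8×365 + 2×366 = 3652 days.
Total: 227 + 3652 + 8 = 3887 days.
3887 mod 7 = 2, so 2 days before Saturday is Thursday.

Thursday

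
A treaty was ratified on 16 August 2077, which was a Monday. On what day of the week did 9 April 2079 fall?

Sunday

August 2077: 31 − 16 = 15 days remain.
Then 19 full months totalling 577 days.
April 1–9, 2079: 9 days.
Total: 15 + 577 + 9 = 601 days.
601 mod 7 = 6, so 6 days after Monday is Sunday.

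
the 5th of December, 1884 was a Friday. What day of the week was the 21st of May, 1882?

Sunday

Count forward from the earlier date (May 21, 1882) to the later (December 5, 1884):
May 21, 1882 → May 21, 1883: 365 days.
May 21, 1883 → May 21, 1884: 366 days (1884 is a leap year).
May 1884: 31 − 21 = 10 days remain.
Then June (30), July (31), August (31), September (30), October (31), November (30): 30 + 31 + 31 + 30 + 31 + 30 = 183 days.
December 1–5, 1884: 5 days.
Residual: 198 days.
Total: 929 days.
929 mod 7 = 5, so 5 days before Friday is Sunday.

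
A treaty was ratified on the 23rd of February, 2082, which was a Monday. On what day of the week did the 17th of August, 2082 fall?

February 2082: 28 − 23 = 5 days remain (2082 is not a leap year, so February has 28 days).
Then March (31), April (30), May (31), June (30), July (31): 31 + 30 + 31 + 30 + 31 = 153 days.
August 1–17, 2082: 17 days.
Total: 5 + 153 + 17 = 175 days.
175 is a multiple of 7, so the 17th of August, 2082 falls on the same weekday: Monday.

Monday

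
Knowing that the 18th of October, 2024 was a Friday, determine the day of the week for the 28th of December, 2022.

Wednesday

Count forward from the earlier date (December 28, 2022) to the later (October 18, 2024):
Day-of-year of December 28, 2022: 362.
Day-of-year of October 18, 2024: 292.
2022 has 365 days, so 365 − 362 = 3 days remain in 2022.
Full years: 2023: 365. Sum = 365.
Total: 3 + 365 + 292 = 660 days.
660 mod 7 = 2, so 2 days before Friday is Wednesday.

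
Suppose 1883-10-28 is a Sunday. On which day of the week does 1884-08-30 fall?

Saturday

October 1883: 31 − 28 = 3 days remain.
Then 9 full months totalling 274 days.
August 1–30, 1884: 30 days.
Total: 3 + 274 + 30 = 307 days.
307 mod 7 = 6, so 6 days after Sunday is Saturday.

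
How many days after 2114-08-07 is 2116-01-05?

516

August 7, 2114 → August 7, 2115: 365 days.
August 2115: 31 − 7 = 24 days remain.
Then September (30), October (31), November (30), December (31): 30 + 31 + 30 + 31 = 122 days.
January 1–5, 2116: 5 days.
Residual: 151 days.
Total: 516 days.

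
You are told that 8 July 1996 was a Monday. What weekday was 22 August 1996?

July 1996: 31 − 8 = 23 days remain.
August 1–22, 1996: 22 days.
Total: 23 + 22 = 45 days.
45 mod 7 = 3, so 3 days after Monday is Thursday.

Thursday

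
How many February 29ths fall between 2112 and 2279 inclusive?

41

Years divisible by 4: 2112, 2116, …, 2276 — 42 in all.
Of these, 2200 is divisible by 100 but not 400, so not leap.
Leap years: 42 − 1 = 41.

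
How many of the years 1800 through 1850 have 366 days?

Years divisible by 4: 1800, 1804, …, 1848 — 13 in all.
Of these, 1800 is divisible by 100 but not 400, so not leap.
Leap years: 13 − 1 = 12.

12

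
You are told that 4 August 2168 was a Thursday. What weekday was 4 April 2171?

Thursday

Day-of-year of August 4, 2168: 217.
Day-of-year of April 4, 2171: 94.
2168 has 366 days, so 366 − 217 = 149 days remain in 2168.
Full years: 2169: 365; 2170: 365. Sum = 730.
Total: 149 + 730 + 94 = 973 days.
973 is a multiple of 7, so 4 April 2171 falls on the same weekday: Thursday.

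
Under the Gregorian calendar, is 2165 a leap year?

No

2165 is not a leap year.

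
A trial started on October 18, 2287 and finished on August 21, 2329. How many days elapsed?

From October 18, 2287 to October 18, 2328: 41 years, of which 10 contain a Feb 29 — 31×365 + 10×366 = 14975 days.
(2300 is not a leap year (divisible by 100 but not 400).)
October 2328: 31 − 18 = 13 days remain.
Then 9 full months totalling 273 days.
August 1–21, 2329: 21 days.
Residual: 307 days.
Total: 15282 days.

15282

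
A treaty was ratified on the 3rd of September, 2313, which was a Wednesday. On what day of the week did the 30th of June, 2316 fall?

Friday

Day-of-year of September 3, 2313: 246.
Day-of-year of June 30, 2316: 182.
2313 has 365 days, so 365 − 246 = 119 days remain in 2313.
Full years: 2314: 365; 2315: 365. Sum = 730.
Total: 119 + 730 + 182 = 1031 days.
1031 mod 7 = 2, so 2 days after Wednesday is Friday.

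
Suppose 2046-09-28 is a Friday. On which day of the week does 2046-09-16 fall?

Count forward from the earlier date (September 16, 2046) to the later (September 28, 2046):
Within September 2046: 28 − 16 = 12 days.
12 mod 7 = 5, so 5 days before Friday is Sunday.

Sunday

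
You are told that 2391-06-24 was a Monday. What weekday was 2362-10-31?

Count forward from the earlier date (October 31, 2362) to the later (June 24, 2391):
Day-of-year of October 31, 2362: 304.
Day-of-year of June 24, 2391: 175.
2362 has 365 days, so 365 − 304 = 61 days remain in 2362.
Full years 2363–2390: 21 common + 7 leap = 21×365 + 7×366 = 10227 days.
Total: 61 + 10227 + 175 = 10463 days.
10463 mod 7 = 5, so 5 days before Monday is Wednesday.

Wednesday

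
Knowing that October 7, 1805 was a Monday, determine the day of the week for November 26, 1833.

Day-of-year of October 7, 1805: 280.
Day-of-year of November 26, 1833: 330.
1805 has 365 days, so 365 − 280 = 85 days remain in 1805.
Full years 1806–1832: 20 common + 7 leap = 20×365 + 7×366 = 9862 days.
Total: 85 + 9862 + 330 = 10277 days.
10277 mod 7 = 1, so 1 day after Monday is Tuesday.

Tuesday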